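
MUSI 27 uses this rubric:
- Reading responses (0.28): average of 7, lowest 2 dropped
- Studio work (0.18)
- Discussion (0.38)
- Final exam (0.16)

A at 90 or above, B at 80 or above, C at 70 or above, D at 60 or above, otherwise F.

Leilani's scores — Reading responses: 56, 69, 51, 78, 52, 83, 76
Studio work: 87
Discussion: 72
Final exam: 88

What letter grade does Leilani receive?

C

Reading responses: drop 51, 52 → average of remaining 5 = 362/5 = 72.4
Weighted total:
  Reading responses 72.4 × 0.28 = 20.272
  Studio work 87 × 0.18 = 15.66
  Discussion 72 × 0.38 = 27.36
  Final exam 88 × 0.16 = 14.08
Sum = 77.372
77.372 is ≥ 70 and < 80 → C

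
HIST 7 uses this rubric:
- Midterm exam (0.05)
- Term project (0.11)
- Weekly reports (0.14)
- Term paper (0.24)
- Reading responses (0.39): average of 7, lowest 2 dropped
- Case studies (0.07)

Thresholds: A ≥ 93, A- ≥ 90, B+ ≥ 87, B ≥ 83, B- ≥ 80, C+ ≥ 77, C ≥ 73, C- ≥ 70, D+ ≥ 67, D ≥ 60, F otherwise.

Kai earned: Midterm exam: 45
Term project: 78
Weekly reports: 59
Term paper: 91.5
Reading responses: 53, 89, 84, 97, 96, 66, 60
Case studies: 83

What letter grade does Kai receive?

Reading responses: drop 53, 60 → average of remaining 5 = 432/5 = 86.4
Weighted total:
  Midterm exam 45 × 0.05 = 2.25
  Term project 78 × 0.11 = 8.58
  Weekly reports 59 × 0.14 = 8.26
  Term paper 91.5 × 0.24 = 21.96
  Reading responses 86.4 × 0.39 = 33.696
  Case studies 83 × 0.07 = 5.81
Sum = 80.556
80.556 is ≥ 80 and < 83 → B-

B-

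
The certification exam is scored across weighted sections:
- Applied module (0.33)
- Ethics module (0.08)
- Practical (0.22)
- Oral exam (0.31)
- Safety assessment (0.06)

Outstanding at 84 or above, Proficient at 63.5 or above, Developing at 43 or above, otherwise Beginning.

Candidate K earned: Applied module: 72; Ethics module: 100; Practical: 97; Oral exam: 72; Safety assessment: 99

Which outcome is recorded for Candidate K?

Weighted total:
  Applied module 72 × 0.33 = 23.76
  Ethics module 100 × 0.08 = 8
  Practical 97 × 0.22 = 21.34
  Oral exam 72 × 0.31 = 22.32
  Safety assessment 99 × 0.06 = 5.94
Sum = 81.36
81.36 is ≥ 63.5 and < 84 → Proficient

Proficient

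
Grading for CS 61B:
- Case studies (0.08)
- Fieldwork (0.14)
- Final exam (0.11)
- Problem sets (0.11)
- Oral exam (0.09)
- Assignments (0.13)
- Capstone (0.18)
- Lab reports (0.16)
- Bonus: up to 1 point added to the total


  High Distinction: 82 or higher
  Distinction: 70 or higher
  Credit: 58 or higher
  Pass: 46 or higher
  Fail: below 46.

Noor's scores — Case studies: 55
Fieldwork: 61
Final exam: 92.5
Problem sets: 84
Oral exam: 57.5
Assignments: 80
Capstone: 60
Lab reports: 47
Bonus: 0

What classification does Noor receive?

Weighted total:
  Case studies 55 × 0.08 = 4.4
  Fieldwork 61 × 0.14 = 8.54
  Final exam 92.5 × 0.11 = 10.175
  Problem sets 84 × 0.11 = 9.24
  Oral exam 57.5 × 0.09 = 5.175
  Assignments 80 × 0.13 = 10.4
  Capstone 60 × 0.18 = 10.8
  Lab reports 47 × 0.16 = 7.52
Sum = 66.25
Bonus: 66.25 + 0 = 66.25
66.25 is ≥ 58 and < 70 → Credit

Credit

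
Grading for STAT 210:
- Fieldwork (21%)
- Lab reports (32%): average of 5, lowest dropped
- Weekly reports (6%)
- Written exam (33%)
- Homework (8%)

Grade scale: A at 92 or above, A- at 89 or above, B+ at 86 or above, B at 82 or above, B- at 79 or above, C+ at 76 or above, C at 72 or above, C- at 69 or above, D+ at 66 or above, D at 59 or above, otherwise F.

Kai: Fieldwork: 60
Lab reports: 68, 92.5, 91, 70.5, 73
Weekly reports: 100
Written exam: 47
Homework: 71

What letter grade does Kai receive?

D

Lab reports: drop 68 → average of remaining 4 = 327/4 = 81.75
Weighted total:
  Fieldwork 60 × 0.21 = 12.6
  Lab reports 81.75 × 0.32 = 26.16
  Weekly reports 100 × 0.06 = 6
  Written exam 47 × 0.33 = 15.51
  Homework 71 × 0.08 = 5.68
Sum = 65.95
65.95 is ≥ 59 and < 66 → D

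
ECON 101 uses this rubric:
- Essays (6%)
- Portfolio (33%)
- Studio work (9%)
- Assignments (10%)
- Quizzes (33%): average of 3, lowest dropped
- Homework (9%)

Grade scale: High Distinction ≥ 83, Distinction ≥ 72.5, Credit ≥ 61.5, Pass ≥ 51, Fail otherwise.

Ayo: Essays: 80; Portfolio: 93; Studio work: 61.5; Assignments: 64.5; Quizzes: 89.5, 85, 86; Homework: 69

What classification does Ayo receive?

Quizzes: drop 85 → average of remaining 2 = 175.5/2 = 87.75
Weighted total:
  Essays 80 × 0.06 = 4.8
  Portfolio 93 × 0.33 = 30.69
  Studio work 61.5 × 0.09 = 5.535
  Assignments 64.5 × 0.1 = 6.45
  Quizzes 87.75 × 0.33 = 28.9575
  Homework 69 × 0.09 = 6.21
Sum = 82.6425
82.6425 is ≥ 72.5 and < 83 → Distinction

Distinction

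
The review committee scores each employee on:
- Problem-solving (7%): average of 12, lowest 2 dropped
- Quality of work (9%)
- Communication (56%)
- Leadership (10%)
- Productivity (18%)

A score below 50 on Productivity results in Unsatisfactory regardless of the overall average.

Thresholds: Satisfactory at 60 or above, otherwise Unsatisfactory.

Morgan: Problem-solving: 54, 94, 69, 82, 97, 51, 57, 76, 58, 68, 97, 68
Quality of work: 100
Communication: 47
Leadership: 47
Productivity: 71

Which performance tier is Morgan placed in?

Unsatisfactory

Problem-solving: drop 51, 54 → average of remaining 10 = 766/10 = 76.6
Productivity score 71 ≥ 50: minimum met.
Weighted total:
  Problem-solving 76.6 × 0.07 = 5.362
  Quality of work 100 × 0.09 = 9
  Communication 47 × 0.56 = 26.32
  Leadership 47 × 0.1 = 4.7
  Productivity 71 × 0.18 = 12.78
Sum = 58.162
58.162 < 60 → Unsatisfactory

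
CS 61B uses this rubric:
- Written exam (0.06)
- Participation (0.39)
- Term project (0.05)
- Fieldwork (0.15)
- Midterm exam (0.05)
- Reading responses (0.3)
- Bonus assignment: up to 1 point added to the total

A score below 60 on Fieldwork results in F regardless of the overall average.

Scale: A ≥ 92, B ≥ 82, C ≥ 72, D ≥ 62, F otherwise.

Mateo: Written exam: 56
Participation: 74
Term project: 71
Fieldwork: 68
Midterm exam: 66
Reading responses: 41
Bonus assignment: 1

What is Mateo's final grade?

D

Fieldwork score 68 ≥ 60: minimum met.
Weighted total:
  Written exam 56 × 0.06 = 3.36
  Participation 74 × 0.39 = 28.86
  Term project 71 × 0.05 = 3.55
  Fieldwork 68 × 0.15 = 10.2
  Midterm exam 66 × 0.05 = 3.3
  Reading responses 41 × 0.3 = 12.3
Sum = 61.57
Bonus assignment: 61.57 + 1 = 62.57
62.57 is ≥ 62 and < 72 → D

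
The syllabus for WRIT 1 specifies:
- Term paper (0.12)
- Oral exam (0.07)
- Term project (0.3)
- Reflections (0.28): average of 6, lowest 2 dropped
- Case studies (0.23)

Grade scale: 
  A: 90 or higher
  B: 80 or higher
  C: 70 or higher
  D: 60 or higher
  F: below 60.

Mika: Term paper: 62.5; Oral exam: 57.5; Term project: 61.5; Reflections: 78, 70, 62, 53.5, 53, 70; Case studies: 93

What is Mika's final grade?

Reflections: drop 53, 53.5 → average of remaining 4 = 280/4 = 70
Weighted total:
  Term paper 62.5 × 0.12 = 7.5
  Oral exam 57.5 × 0.07 = 4.025
  Term project 61.5 × 0.3 = 18.45
  Reflections 70 × 0.28 = 19.6
  Case studies 93 × 0.23 = 21.39
Sum = 70.965
70.965 is ≥ 70 and < 80 → C

C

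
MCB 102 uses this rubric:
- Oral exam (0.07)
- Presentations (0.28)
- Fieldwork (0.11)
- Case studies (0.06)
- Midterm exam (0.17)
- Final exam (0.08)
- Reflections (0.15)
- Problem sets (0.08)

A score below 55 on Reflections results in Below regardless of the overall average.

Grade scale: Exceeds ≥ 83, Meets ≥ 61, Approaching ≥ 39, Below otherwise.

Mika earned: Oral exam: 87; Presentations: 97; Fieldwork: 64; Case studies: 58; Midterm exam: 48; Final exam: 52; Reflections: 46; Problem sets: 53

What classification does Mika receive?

Below

Reflections score 46 < 55: minimum not met.
Weighted total:
  Oral exam 87 × 0.07 = 6.09
  Presentations 97 × 0.28 = 27.16
  Fieldwork 64 × 0.11 = 7.04
  Case studies 58 × 0.06 = 3.48
  Midterm exam 48 × 0.17 = 8.16
  Final exam 52 × 0.08 = 4.16
  Reflections 46 × 0.15 = 6.9
  Problem sets 53 × 0.08 = 4.24
Sum = 67.23
Because the Reflections minimum was not met, the result is Below.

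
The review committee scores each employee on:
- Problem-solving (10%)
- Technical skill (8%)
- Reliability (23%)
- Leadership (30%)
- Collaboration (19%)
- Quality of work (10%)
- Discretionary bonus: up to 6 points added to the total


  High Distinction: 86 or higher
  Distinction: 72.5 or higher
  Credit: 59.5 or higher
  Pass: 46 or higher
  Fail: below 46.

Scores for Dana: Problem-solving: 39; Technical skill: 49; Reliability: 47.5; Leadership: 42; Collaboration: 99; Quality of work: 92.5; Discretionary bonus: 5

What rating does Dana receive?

Credit

Weighted total:
  Problem-solving 39 × 0.1 = 3.9
  Technical skill 49 × 0.08 = 3.92
  Reliability 47.5 × 0.23 = 10.925
  Leadership 42 × 0.3 = 12.6
  Collaboration 99 × 0.19 = 18.81
  Quality of work 92.5 × 0.1 = 9.25
Sum = 59.405
Discretionary bonus: 59.405 + 5 = 64.405
64.405 is ≥ 59.5 and < 72.5 → Credit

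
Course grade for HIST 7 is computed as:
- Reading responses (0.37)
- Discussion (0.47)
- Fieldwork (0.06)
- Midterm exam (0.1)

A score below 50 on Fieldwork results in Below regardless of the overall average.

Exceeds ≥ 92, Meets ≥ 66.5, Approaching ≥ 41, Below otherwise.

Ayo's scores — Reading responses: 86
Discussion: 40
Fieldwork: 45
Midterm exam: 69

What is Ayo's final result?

Below

Fieldwork score 45 < 50: minimum not met.
Weighted total:
  Reading responses 86 × 0.37 = 31.82
  Discussion 40 × 0.47 = 18.8
  Fieldwork 45 × 0.06 = 2.7
  Midterm exam 69 × 0.1 = 6.9
Sum = 60.22
Because the Fieldwork minimum was not met, the result is Below.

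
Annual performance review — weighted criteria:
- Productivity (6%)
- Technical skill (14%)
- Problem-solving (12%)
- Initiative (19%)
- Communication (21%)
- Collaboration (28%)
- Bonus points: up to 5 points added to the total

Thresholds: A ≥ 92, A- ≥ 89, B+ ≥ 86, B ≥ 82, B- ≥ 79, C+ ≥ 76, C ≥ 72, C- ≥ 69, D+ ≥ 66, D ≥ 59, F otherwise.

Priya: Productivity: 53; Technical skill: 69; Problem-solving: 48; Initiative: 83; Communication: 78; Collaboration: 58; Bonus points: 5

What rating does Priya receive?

Weighted total:
  Productivity 53 × 0.06 = 3.18
  Technical skill 69 × 0.14 = 9.66
  Problem-solving 48 × 0.12 = 5.76
  Initiative 83 × 0.19 = 15.77
  Communication 78 × 0.21 = 16.38
  Collaboration 58 × 0.28 = 16.24
Sum = 66.99
Bonus points: 66.99 + 5 = 71.99
71.99 is ≥ 69 and < 72 → C-

C-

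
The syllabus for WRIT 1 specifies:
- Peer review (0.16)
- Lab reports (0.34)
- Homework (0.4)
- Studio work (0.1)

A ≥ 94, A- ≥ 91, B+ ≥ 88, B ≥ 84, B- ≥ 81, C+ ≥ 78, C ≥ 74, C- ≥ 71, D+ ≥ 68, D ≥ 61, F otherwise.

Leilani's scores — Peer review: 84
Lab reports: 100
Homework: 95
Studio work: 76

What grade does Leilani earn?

A-

Weighted total:
  Peer review 84 × 0.16 = 13.44
  Lab reports 100 × 0.34 = 34
  Homework 95 × 0.4 = 38
  Studio work 76 × 0.1 = 7.6
Sum = 93.04
93.04 is ≥ 91 and < 94 → A-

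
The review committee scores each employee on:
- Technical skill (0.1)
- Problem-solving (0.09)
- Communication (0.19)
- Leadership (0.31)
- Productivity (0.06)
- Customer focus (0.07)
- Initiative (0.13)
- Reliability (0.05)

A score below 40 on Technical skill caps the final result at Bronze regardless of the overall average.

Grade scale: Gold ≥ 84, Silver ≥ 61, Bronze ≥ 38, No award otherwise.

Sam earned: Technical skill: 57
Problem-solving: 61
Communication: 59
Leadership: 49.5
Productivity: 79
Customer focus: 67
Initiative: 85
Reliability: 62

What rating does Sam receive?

Technical skill score 57 ≥ 40: minimum met.
Weighted total:
  Technical skill 57 × 0.1 = 5.7
  Problem-solving 61 × 0.09 = 5.49
  Communication 59 × 0.19 = 11.21
  Leadership 49.5 × 0.31 = 15.345
  Productivity 79 × 0.06 = 4.74
  Customer focus 67 × 0.07 = 4.69
  Initiative 85 × 0.13 = 11.05
  Reliability 62 × 0.05 = 3.1
Sum = 61.325
61.325 is ≥ 61 and < 84 → Silver

Silver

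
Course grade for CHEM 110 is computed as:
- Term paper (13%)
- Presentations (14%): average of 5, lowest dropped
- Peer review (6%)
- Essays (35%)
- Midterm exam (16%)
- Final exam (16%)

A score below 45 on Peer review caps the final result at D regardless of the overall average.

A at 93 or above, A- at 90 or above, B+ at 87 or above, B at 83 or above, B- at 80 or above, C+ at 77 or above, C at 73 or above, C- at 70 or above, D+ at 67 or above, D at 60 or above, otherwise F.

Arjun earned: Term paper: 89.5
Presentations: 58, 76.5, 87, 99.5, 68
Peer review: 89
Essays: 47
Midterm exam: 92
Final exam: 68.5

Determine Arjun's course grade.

C-

Presentations: drop 58 → average of remaining 4 = 331/4 = 82.75
Peer review score 89 ≥ 45: minimum met.
Weighted total:
  Term paper 89.5 × 0.13 = 11.635
  Presentations 82.75 × 0.14 = 11.585
  Peer review 89 × 0.06 = 5.34
  Essays 47 × 0.35 = 16.45
  Midterm exam 92 × 0.16 = 14.72
  Final exam 68.5 × 0.16 = 10.96
Sum = 70.69
70.69 is ≥ 70 and < 73 → C-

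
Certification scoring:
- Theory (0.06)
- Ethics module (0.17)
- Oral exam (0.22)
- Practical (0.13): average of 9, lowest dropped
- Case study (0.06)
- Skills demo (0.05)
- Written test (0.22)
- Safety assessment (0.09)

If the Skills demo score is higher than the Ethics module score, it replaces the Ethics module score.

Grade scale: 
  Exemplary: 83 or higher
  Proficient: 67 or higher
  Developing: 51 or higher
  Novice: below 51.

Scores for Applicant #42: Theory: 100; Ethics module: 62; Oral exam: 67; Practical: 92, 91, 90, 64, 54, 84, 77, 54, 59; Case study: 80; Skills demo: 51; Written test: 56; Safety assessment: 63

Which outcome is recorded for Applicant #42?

Developing

Practical: drop 54 → average of remaining 8 = 611/8 = 76.375
Skills demo (51) ≤ Ethics module (62), so Ethics module stays at 62.
Weighted total:
  Theory 100 × 0.06 = 6
  Ethics module 62 × 0.17 = 10.54
  Oral exam 67 × 0.22 = 14.74
  Practical 76.375 × 0.13 = 9.92875
  Case study 80 × 0.06 = 4.8
  Skills demo 51 × 0.05 = 2.55
  Written test 56 × 0.22 = 12.32
  Safety assessment 63 × 0.09 = 5.67
Sum = 66.54875
66.54875 is ≥ 51 and < 67 → Developing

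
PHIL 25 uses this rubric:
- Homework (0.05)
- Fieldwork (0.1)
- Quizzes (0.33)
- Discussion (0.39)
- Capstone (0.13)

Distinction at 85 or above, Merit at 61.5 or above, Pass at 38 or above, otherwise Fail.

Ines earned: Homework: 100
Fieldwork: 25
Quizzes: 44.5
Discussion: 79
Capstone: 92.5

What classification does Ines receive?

Merit

Weighted total:
  Homework 100 × 0.05 = 5
  Fieldwork 25 × 0.1 = 2.5
  Quizzes 44.5 × 0.33 = 14.685
  Discussion 79 × 0.39 = 30.81
  Capstone 92.5 × 0.13 = 12.025
Sum = 65.02
65.02 is ≥ 61.5 and < 85 → Merit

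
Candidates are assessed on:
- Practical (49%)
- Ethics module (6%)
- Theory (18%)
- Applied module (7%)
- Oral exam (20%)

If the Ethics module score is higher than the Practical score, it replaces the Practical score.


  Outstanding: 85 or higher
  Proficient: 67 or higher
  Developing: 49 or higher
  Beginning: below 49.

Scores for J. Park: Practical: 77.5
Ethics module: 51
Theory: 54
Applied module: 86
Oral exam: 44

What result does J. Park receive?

Ethics module (51) ≤ Practical (77.5), so Practical stays at 77.5.
Weighted total:
  Practical 77.5 × 0.49 = 37.975
  Ethics module 51 × 0.06 = 3.06
  Theory 54 × 0.18 = 9.72
  Applied module 86 × 0.07 = 6.02
  Oral exam 44 × 0.2 = 8.8
Sum = 65.575
65.575 is ≥ 49 and < 67 → Developing

Developing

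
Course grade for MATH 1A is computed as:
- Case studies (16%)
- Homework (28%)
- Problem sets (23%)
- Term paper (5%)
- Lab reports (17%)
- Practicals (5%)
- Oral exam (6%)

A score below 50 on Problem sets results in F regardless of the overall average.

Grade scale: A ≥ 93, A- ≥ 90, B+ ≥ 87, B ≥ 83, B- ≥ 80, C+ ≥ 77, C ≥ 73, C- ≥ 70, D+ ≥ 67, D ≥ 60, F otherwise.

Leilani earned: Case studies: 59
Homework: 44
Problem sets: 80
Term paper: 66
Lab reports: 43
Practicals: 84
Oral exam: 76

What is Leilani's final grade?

F

Problem sets score 80 ≥ 50: minimum met.
Weighted total:
  Case studies 59 × 0.16 = 9.44
  Homework 44 × 0.28 = 12.32
  Problem sets 80 × 0.23 = 18.4
  Term paper 66 × 0.05 = 3.3
  Lab reports 43 × 0.17 = 7.31
  Practicals 84 × 0.05 = 4.2
  Oral exam 76 × 0.06 = 4.56
Sum = 59.53
59.53 < 60 → F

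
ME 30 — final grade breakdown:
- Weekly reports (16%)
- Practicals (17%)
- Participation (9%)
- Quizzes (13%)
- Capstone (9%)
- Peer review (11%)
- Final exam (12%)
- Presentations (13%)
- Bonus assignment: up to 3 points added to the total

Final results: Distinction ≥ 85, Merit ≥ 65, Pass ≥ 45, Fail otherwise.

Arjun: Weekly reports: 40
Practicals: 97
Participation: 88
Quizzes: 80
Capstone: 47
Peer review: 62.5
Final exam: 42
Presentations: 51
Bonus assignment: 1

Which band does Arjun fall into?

Pass

Weighted total:
  Weekly reports 40 × 0.16 = 6.4
  Practicals 97 × 0.17 = 16.49
  Participation 88 × 0.09 = 7.92
  Quizzes 80 × 0.13 = 10.4
  Capstone 47 × 0.09 = 4.23
  Peer review 62.5 × 0.11 = 6.875
  Final exam 42 × 0.12 = 5.04
  Presentations 51 × 0.13 = 6.63
Sum = 63.985
Bonus assignment: 63.985 + 1 = 64.985
64.985 is ≥ 45 and < 65 → Pass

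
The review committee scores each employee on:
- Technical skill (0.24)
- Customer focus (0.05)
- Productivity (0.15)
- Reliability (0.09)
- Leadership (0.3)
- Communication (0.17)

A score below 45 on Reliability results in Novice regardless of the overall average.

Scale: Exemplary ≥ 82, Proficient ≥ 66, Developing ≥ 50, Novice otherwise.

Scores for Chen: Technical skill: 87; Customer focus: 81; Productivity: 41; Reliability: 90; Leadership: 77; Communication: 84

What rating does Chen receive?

Proficient

Reliability score 90 ≥ 45: minimum met.
Weighted total:
  Technical skill 87 × 0.24 = 20.88
  Customer focus 81 × 0.05 = 4.05
  Productivity 41 × 0.15 = 6.15
  Reliability 90 × 0.09 = 8.1
  Leadership 77 × 0.3 = 23.1
  Communication 84 × 0.17 = 14.28
Sum = 76.56
76.56 is ≥ 66 and < 82 → Proficient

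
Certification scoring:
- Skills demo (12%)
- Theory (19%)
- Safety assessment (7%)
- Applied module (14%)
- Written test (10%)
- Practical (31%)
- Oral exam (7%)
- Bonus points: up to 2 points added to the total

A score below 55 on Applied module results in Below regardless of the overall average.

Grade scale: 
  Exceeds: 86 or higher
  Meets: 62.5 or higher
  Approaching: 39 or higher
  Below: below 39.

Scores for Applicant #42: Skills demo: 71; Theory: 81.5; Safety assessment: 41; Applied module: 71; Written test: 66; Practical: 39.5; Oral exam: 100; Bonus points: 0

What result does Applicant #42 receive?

Applied module score 71 ≥ 55: minimum met.
Weighted total:
  Skills demo 71 × 0.12 = 8.52
  Theory 81.5 × 0.19 = 15.485
  Safety assessment 41 × 0.07 = 2.87
  Applied module 71 × 0.14 = 9.94
  Written test 66 × 0.1 = 6.6
  Practical 39.5 × 0.31 = 12.245
  Oral exam 100 × 0.07 = 7
Sum = 62.66
Bonus points: 62.66 + 0 = 62.66
62.66 is ≥ 62.5 and < 86 → Meets

Meets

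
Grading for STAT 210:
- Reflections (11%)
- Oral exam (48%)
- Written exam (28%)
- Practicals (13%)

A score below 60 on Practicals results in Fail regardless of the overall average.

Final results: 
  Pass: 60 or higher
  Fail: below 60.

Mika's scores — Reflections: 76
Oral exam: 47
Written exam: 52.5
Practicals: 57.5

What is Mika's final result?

Fail

Practicals score 57.5 < 60: minimum not met.
Weighted total:
  Reflections 76 × 0.11 = 8.36
  Oral exam 47 × 0.48 = 22.56
  Written exam 52.5 × 0.28 = 14.7
  Practicals 57.5 × 0.13 = 7.475
Sum = 53.095
Because the Practicals minimum was not met, the result is Fail.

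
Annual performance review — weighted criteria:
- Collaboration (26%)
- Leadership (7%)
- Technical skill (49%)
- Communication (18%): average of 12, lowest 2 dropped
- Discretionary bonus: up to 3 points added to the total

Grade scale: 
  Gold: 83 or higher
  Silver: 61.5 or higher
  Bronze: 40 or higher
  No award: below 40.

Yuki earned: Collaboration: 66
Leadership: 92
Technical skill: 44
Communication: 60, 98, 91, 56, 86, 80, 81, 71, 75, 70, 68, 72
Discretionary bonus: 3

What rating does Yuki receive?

Silver

Communication: drop 56, 60 → average of remaining 10 = 792/10 = 79.2
Weighted total:
  Collaboration 66 × 0.26 = 17.16
  Leadership 92 × 0.07 = 6.44
  Technical skill 44 × 0.49 = 21.56
  Communication 79.2 × 0.18 = 14.256
Sum = 59.416
Discretionary bonus: 59.416 + 3 = 62.416
62.416 is ≥ 61.5 and < 83 → Silver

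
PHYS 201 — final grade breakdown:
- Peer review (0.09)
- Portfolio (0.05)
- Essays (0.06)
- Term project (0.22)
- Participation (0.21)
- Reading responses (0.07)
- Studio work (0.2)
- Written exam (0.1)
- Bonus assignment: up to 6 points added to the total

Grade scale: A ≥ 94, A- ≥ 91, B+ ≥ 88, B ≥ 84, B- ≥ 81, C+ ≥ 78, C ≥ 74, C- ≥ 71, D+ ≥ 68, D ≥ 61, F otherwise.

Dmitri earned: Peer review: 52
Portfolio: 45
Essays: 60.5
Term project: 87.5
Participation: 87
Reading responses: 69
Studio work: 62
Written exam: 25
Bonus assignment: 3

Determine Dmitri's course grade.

D+

Weighted total:
  Peer review 52 × 0.09 = 4.68
  Portfolio 45 × 0.05 = 2.25
  Essays 60.5 × 0.06 = 3.63
  Term project 87.5 × 0.22 = 19.25
  Participation 87 × 0.21 = 18.27
  Reading responses 69 × 0.07 = 4.83
  Studio work 62 × 0.2 = 12.4
  Written exam 25 × 0.1 = 2.5
Sum = 67.81
Bonus assignment: 67.81 + 3 = 70.81
70.81 is ≥ 68 and < 71 → D+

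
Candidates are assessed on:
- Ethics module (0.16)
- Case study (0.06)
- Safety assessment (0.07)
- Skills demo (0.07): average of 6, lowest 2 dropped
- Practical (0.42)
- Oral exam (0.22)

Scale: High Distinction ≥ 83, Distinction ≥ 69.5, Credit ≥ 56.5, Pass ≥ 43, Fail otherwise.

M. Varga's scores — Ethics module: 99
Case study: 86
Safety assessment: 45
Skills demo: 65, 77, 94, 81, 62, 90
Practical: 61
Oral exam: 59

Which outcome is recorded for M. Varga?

Skills demo: drop 62, 65 → average of remaining 4 = 342/4 = 85.5
Weighted total:
  Ethics module 99 × 0.16 = 15.84
  Case study 86 × 0.06 = 5.16
  Safety assessment 45 × 0.07 = 3.15
  Skills demo 85.5 × 0.07 = 5.985
  Practical 61 × 0.42 = 25.62
  Oral exam 59 × 0.22 = 12.98
Sum = 68.735
68.735 is ≥ 56.5 and < 69.5 → Credit

Credit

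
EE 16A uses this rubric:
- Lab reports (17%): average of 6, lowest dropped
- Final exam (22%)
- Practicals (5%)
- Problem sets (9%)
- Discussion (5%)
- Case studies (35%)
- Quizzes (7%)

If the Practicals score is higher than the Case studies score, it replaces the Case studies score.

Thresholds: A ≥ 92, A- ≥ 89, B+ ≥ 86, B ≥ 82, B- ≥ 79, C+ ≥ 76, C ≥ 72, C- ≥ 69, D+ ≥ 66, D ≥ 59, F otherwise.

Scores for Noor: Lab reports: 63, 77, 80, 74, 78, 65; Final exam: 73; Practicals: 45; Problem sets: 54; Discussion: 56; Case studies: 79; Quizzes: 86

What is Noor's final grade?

C

Lab reports: drop 63 → average of remaining 5 = 374/5 = 74.8
Practicals (45) ≤ Case studies (79), so Case studies stays at 79.
Weighted total:
  Lab reports 74.8 × 0.17 = 12.716
  Final exam 73 × 0.22 = 16.06
  Practicals 45 × 0.05 = 2.25
  Problem sets 54 × 0.09 = 4.86
  Discussion 56 × 0.05 = 2.8
  Case studies 79 × 0.35 = 27.65
  Quizzes 86 × 0.07 = 6.02
Sum = 72.356
72.356 is ≥ 72 and < 76 → C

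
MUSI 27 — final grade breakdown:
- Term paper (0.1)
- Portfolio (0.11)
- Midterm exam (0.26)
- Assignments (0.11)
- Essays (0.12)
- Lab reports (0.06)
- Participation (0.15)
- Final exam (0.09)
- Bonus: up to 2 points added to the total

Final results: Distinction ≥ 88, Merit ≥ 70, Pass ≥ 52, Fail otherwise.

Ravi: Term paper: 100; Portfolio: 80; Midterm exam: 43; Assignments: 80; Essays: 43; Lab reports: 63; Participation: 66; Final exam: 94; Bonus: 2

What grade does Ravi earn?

Pass

Weighted total:
  Term paper 100 × 0.1 = 10
  Portfolio 80 × 0.11 = 8.8
  Midterm exam 43 × 0.26 = 11.18
  Assignments 80 × 0.11 = 8.8
  Essays 43 × 0.12 = 5.16
  Lab reports 63 × 0.06 = 3.78
  Participation 66 × 0.15 = 9.9
  Final exam 94 × 0.09 = 8.46
Sum = 66.08
Bonus: 66.08 + 2 = 68.08
68.08 is ≥ 52 and < 70 → Pass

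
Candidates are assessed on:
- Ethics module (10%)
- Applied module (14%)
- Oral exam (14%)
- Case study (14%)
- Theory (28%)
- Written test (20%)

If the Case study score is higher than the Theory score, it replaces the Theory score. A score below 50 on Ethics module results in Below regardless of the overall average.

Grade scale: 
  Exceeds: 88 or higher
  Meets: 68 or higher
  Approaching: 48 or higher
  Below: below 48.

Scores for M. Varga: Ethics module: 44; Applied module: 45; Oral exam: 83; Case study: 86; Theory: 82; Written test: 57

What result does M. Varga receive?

Below

Case study (86) > Theory (82), so Theory counts as 86.
Ethics module score 44 < 50: minimum not met.
Weighted total:
  Ethics module 44 × 0.1 = 4.4
  Applied module 45 × 0.14 = 6.3
  Oral exam 83 × 0.14 = 11.62
  Case study 86 × 0.14 = 12.04
  Theory 86 × 0.28 = 24.08
  Written test 57 × 0.2 = 11.4
Sum = 69.84
Because the Ethics module minimum was not met, the result is Below.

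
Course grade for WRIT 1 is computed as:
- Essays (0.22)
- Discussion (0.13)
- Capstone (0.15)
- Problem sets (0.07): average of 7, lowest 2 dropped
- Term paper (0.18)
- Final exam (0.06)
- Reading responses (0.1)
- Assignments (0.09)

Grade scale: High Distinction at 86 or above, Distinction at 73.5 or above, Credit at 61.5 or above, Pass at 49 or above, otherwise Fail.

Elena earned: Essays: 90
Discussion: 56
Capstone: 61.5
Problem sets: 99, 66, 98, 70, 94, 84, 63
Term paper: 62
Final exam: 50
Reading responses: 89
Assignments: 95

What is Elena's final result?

Distinction

Problem sets: drop 63, 66 → average of remaining 5 = 445/5 = 89
Weighted total:
  Essays 90 × 0.22 = 19.8
  Discussion 56 × 0.13 = 7.28
  Capstone 61.5 × 0.15 = 9.225
  Problem sets 89 × 0.07 = 6.23
  Term paper 62 × 0.18 = 11.16
  Final exam 50 × 0.06 = 3
  Reading responses 89 × 0.1 = 8.9
  Assignments 95 × 0.09 = 8.55
Sum = 74.145
74.145 is ≥ 73.5 and < 86 → Distinction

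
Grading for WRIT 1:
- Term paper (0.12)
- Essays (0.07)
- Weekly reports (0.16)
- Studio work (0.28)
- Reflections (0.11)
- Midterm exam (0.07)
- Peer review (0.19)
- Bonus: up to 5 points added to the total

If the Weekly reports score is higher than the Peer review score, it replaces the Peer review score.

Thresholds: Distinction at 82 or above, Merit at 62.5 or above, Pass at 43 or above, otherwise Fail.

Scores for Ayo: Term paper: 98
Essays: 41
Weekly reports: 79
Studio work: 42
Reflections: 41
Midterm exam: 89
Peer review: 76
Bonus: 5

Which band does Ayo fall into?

Merit

Weekly reports (79) > Peer review (76), so Peer review counts as 79.
Weighted total:
  Term paper 98 × 0.12 = 11.76
  Essays 41 × 0.07 = 2.87
  Weekly reports 79 × 0.16 = 12.64
  Studio work 42 × 0.28 = 11.76
  Reflections 41 × 0.11 = 4.51
  Midterm exam 89 × 0.07 = 6.23
  Peer review 79 × 0.19 = 15.01
Sum = 64.78
Bonus: 64.78 + 5 = 69.78
69.78 is ≥ 62.5 and < 82 → Merit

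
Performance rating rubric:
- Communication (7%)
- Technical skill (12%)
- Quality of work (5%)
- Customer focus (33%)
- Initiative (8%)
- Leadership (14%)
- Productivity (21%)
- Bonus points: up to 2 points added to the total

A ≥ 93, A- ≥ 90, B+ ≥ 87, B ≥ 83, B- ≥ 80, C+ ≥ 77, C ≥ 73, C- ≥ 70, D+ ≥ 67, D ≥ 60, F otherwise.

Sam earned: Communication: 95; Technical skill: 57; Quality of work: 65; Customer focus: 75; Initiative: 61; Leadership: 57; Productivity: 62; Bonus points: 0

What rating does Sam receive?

D+

Weighted total:
  Communication 95 × 0.07 = 6.65
  Technical skill 57 × 0.12 = 6.84
  Quality of work 65 × 0.05 = 3.25
  Customer focus 75 × 0.33 = 24.75
  Initiative 61 × 0.08 = 4.88
  Leadership 57 × 0.14 = 7.98
  Productivity 62 × 0.21 = 13.02
Sum = 67.37
Bonus points: 67.37 + 0 = 67.37
67.37 is ≥ 67 and < 70 → D+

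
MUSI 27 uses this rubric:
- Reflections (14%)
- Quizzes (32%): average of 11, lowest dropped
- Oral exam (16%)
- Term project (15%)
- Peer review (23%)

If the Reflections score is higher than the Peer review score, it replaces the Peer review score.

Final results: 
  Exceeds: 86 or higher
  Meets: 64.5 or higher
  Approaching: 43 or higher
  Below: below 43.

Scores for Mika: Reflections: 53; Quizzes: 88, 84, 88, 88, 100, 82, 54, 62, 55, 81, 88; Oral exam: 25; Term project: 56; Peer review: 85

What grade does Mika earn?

Meets

Quizzes: drop 54 → average of remaining 10 = 816/10 = 81.6
Reflections (53) ≤ Peer review (85), so Peer review stays at 85.
Weighted total:
  Reflections 53 × 0.14 = 7.42
  Quizzes 81.6 × 0.32 = 26.112
  Oral exam 25 × 0.16 = 4
  Term project 56 × 0.15 = 8.4
  Peer review 85 × 0.23 = 19.55
Sum = 65.482
65.482 is ≥ 64.5 and < 86 → Meets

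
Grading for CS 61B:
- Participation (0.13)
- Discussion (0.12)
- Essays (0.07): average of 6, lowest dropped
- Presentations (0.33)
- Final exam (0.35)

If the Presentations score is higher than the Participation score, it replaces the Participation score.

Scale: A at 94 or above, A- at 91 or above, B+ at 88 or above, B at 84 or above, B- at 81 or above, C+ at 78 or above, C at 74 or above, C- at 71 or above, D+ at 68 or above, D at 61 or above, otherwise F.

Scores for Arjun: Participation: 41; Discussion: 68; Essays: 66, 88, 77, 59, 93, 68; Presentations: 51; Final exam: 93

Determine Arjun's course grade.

D+

Essays: drop 59 → average of remaining 5 = 392/5 = 78.4
Presentations (51) > Participation (41), so Participation counts as 51.
Weighted total:
  Participation 51 × 0.13 = 6.63
  Discussion 68 × 0.12 = 8.16
  Essays 78.4 × 0.07 = 5.488
  Presentations 51 × 0.33 = 16.83
  Final exam 93 × 0.35 = 32.55
Sum = 69.658
69.658 is ≥ 68 and < 71 → D+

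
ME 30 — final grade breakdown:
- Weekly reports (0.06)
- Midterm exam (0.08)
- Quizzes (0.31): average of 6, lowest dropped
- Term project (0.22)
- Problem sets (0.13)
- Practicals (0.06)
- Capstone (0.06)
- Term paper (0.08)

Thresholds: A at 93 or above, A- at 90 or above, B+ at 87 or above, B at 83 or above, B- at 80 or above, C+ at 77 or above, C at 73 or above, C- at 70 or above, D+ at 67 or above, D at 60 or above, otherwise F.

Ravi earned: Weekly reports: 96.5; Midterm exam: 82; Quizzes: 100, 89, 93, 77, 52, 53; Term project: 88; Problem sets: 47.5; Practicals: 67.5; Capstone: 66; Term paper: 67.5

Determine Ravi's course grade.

Quizzes: drop 52 → average of remaining 5 = 412/5 = 82.4
Weighted total:
  Weekly reports 96.5 × 0.06 = 5.79
  Midterm exam 82 × 0.08 = 6.56
  Quizzes 82.4 × 0.31 = 25.544
  Term project 88 × 0.22 = 19.36
  Problem sets 47.5 × 0.13 = 6.175
  Practicals 67.5 × 0.06 = 4.05
  Capstone 66 × 0.06 = 3.96
  Term paper 67.5 × 0.08 = 5.4
Sum = 76.839
76.839 is ≥ 73 and < 77 → C

C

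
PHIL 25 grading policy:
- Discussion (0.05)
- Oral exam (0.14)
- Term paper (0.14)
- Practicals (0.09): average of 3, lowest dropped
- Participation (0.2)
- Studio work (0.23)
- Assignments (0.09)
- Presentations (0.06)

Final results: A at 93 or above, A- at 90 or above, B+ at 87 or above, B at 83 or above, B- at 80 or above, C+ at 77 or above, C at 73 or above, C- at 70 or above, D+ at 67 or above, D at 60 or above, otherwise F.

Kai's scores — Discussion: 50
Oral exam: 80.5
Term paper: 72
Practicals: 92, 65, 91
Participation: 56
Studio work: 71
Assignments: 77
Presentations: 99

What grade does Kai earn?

C-

Practicals: drop 65 → average of remaining 2 = 183/2 = 91.5
Weighted total:
  Discussion 50 × 0.05 = 2.5
  Oral exam 80.5 × 0.14 = 11.27
  Term paper 72 × 0.14 = 10.08
  Practicals 91.5 × 0.09 = 8.235
  Participation 56 × 0.2 = 11.2
  Studio work 71 × 0.23 = 16.33
  Assignments 77 × 0.09 = 6.93
  Presentations 99 × 0.06 = 5.94
Sum = 72.485
72.485 is ≥ 70 and < 73 → C-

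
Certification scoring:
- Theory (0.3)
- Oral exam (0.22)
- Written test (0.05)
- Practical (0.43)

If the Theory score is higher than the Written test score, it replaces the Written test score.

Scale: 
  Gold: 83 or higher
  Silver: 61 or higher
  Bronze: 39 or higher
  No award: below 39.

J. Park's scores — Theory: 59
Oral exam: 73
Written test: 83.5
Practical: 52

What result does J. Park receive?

Theory (59) ≤ Written test (83.5), so Written test stays at 83.5.
Weighted total:
  Theory 59 × 0.3 = 17.7
  Oral exam 73 × 0.22 = 16.06
  Written test 83.5 × 0.05 = 4.175
  Practical 52 × 0.43 = 22.36
Sum = 60.295
60.295 is ≥ 39 and < 61 → Bronze

Bronze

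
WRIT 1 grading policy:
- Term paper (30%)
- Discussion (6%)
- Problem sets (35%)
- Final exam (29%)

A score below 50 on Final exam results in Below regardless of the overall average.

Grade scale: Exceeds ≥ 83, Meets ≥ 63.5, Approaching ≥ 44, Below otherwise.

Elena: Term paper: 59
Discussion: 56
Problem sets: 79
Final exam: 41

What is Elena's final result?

Final exam score 41 < 50: minimum not met.
Weighted total:
  Term paper 59 × 0.3 = 17.7
  Discussion 56 × 0.06 = 3.36
  Problem sets 79 × 0.35 = 27.65
  Final exam 41 × 0.29 = 11.89
Sum = 60.6
Because the Final exam minimum was not met, the result is Below.

Below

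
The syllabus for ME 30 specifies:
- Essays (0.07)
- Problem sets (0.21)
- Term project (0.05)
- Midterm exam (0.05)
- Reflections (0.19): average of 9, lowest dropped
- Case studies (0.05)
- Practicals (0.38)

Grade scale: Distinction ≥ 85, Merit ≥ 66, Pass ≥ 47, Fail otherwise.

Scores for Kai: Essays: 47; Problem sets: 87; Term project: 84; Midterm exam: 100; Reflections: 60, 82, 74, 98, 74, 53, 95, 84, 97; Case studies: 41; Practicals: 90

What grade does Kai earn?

Merit

Reflections: drop 53 → average of remaining 8 = 664/8 = 83
Weighted total:
  Essays 47 × 0.07 = 3.29
  Problem sets 87 × 0.21 = 18.27
  Term project 84 × 0.05 = 4.2
  Midterm exam 100 × 0.05 = 5
  Reflections 83 × 0.19 = 15.77
  Case studies 41 × 0.05 = 2.05
  Practicals 90 × 0.38 = 34.2
Sum = 82.78
82.78 is ≥ 66 and < 85 → Merit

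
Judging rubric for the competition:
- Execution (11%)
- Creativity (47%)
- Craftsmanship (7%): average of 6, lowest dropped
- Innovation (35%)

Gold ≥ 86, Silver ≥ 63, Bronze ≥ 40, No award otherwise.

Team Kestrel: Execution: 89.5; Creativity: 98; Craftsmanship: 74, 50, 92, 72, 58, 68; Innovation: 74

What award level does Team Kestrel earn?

Craftsmanship: drop 50 → average of remaining 5 = 364/5 = 72.8
Weighted total:
  Execution 89.5 × 0.11 = 9.845
  Creativity 98 × 0.47 = 46.06
  Craftsmanship 72.8 × 0.07 = 5.096
  Innovation 74 × 0.35 = 25.9
Sum = 86.901
86.901 ≥ 86 → Gold

Gold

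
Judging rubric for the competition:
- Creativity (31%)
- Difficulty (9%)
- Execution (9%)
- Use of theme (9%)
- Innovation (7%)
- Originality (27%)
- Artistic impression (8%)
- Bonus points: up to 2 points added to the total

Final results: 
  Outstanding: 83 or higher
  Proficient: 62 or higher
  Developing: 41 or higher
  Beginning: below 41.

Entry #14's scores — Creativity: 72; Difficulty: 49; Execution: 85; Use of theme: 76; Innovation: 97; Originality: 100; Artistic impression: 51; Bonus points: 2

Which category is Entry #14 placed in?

Weighted total:
  Creativity 72 × 0.31 = 22.32
  Difficulty 49 × 0.09 = 4.41
  Execution 85 × 0.09 = 7.65
  Use of theme 76 × 0.09 = 6.84
  Innovation 97 × 0.07 = 6.79
  Originality 100 × 0.27 = 27
  Artistic impression 51 × 0.08 = 4.08
Sum = 79.09
Bonus points: 79.09 + 2 = 81.09
81.09 is ≥ 62 and < 83 → Proficient

Proficient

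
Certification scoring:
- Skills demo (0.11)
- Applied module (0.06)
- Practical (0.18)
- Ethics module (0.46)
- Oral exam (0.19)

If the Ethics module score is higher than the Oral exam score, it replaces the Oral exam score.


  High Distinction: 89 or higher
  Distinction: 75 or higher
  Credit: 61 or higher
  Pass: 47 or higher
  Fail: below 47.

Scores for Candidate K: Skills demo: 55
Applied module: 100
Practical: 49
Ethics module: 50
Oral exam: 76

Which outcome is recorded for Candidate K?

Pass

Ethics module (50) ≤ Oral exam (76), so Oral exam stays at 76.
Weighted total:
  Skills demo 55 × 0.11 = 6.05
  Applied module 100 × 0.06 = 6
  Practical 49 × 0.18 = 8.82
  Ethics module 50 × 0.46 = 23
  Oral exam 76 × 0.19 = 14.44
Sum = 58.31
58.31 is ≥ 47 and < 61 → Pass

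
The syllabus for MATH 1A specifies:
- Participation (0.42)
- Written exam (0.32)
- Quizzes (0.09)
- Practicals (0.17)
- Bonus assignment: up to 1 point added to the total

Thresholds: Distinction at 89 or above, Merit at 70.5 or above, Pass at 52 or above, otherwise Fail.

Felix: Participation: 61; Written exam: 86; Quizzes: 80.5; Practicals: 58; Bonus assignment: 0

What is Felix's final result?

Pass

Weighted total:
  Participation 61 × 0.42 = 25.62
  Written exam 86 × 0.32 = 27.52
  Quizzes 80.5 × 0.09 = 7.245
  Practicals 58 × 0.17 = 9.86
Sum = 70.245
Bonus assignment: 70.245 + 0 = 70.245
70.245 is ≥ 52 and < 70.5 → Pass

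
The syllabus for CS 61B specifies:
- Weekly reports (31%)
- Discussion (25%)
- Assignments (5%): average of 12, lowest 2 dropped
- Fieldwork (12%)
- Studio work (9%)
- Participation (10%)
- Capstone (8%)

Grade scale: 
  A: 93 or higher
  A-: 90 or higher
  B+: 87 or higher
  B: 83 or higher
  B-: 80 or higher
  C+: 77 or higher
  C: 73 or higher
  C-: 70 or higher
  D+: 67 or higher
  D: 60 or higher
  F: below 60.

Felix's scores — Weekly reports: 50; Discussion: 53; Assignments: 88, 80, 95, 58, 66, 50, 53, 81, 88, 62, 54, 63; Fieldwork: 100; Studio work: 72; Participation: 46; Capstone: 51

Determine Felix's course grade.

Assignments: drop 50, 53 → average of remaining 10 = 735/10 = 73.5
Weighted total:
  Weekly reports 50 × 0.31 = 15.5
  Discussion 53 × 0.25 = 13.25
  Assignments 73.5 × 0.05 = 3.675
  Fieldwork 100 × 0.12 = 12
  Studio work 72 × 0.09 = 6.48
  Participation 46 × 0.1 = 4.6
  Capstone 51 × 0.08 = 4.08
Sum = 59.585
59.585 < 60 → F

F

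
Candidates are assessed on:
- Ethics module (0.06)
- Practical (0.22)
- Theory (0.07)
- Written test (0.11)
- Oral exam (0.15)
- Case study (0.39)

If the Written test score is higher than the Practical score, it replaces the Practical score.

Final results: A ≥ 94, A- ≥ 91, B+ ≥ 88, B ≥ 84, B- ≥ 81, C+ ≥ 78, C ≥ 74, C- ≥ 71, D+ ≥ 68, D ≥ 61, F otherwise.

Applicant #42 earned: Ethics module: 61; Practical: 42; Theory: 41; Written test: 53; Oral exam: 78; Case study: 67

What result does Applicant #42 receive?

D

Written test (53) > Practical (42), so Practical counts as 53.
Weighted total:
  Ethics module 61 × 0.06 = 3.66
  Practical 53 × 0.22 = 11.66
  Theory 41 × 0.07 = 2.87
  Written test 53 × 0.11 = 5.83
  Oral exam 78 × 0.15 = 11.7
  Case study 67 × 0.39 = 26.13
Sum = 61.85
61.85 is ≥ 61 and < 68 → D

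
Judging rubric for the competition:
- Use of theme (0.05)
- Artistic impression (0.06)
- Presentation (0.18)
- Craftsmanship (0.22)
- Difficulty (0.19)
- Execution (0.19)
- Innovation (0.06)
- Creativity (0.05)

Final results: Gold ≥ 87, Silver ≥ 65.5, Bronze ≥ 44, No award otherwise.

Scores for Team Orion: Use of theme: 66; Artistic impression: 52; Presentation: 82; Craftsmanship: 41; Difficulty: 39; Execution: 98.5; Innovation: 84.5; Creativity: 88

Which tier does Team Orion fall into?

Silver

Weighted total:
  Use of theme 66 × 0.05 = 3.3
  Artistic impression 52 × 0.06 = 3.12
  Presentation 82 × 0.18 = 14.76
  Craftsmanship 41 × 0.22 = 9.02
  Difficulty 39 × 0.19 = 7.41
  Execution 98.5 × 0.19 = 18.715
  Innovation 84.5 × 0.06 = 5.07
  Creativity 88 × 0.05 = 4.4
Sum = 65.795
65.795 is ≥ 65.5 and < 87 → Silver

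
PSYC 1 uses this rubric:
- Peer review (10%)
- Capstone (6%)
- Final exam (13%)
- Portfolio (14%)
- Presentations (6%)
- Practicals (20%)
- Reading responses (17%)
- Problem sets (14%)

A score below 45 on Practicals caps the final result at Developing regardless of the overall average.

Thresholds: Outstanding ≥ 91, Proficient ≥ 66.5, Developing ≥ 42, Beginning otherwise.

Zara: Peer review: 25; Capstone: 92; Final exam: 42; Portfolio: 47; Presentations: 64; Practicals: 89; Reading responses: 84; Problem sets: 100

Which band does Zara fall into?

Proficient

Practicals score 89 ≥ 45: minimum met.
Weighted total:
  Peer review 25 × 0.1 = 2.5
  Capstone 92 × 0.06 = 5.52
  Final exam 42 × 0.13 = 5.46
  Portfolio 47 × 0.14 = 6.58
  Presentations 64 × 0.06 = 3.84
  Practicals 89 × 0.2 = 17.8
  Reading responses 84 × 0.17 = 14.28
  Problem sets 100 × 0.14 = 14
Sum = 69.98
69.98 is ≥ 66.5 and < 91 → Proficient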